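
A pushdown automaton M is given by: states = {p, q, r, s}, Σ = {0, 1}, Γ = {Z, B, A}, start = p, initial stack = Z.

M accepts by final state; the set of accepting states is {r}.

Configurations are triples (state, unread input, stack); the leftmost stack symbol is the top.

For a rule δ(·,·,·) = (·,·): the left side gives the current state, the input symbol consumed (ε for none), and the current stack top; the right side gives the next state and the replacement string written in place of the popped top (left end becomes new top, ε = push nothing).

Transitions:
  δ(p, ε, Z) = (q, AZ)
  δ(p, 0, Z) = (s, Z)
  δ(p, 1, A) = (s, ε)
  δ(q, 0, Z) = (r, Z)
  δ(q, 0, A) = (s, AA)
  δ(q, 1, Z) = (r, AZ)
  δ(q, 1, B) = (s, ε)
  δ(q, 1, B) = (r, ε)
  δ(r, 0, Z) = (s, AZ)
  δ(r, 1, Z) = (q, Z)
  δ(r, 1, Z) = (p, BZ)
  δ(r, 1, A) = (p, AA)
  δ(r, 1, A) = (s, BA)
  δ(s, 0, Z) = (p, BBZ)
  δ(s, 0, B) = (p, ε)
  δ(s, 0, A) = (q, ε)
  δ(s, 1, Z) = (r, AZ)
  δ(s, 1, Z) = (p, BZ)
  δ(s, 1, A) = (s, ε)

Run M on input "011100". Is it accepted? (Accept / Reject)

One accepting computation: (p, 011100, Z) ⊢ (s, 11100, Z) ⊢ (r, 1100, AZ) ⊢ (p, 100, AAZ) ⊢ (s, 00, AZ) ⊢ (q, 0, Z) ⊢ (r, ε, Z)
All input consumed and state r ∈ F.

Accept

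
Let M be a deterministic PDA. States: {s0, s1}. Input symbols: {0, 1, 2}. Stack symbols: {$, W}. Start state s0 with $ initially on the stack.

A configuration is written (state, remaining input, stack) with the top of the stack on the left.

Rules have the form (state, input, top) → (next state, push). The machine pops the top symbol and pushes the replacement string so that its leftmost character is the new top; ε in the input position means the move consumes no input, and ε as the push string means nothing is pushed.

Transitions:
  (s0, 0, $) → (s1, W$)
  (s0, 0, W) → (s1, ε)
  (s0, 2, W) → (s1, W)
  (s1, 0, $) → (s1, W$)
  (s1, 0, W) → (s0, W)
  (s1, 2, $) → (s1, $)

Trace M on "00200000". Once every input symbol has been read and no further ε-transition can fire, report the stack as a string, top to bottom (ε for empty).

(s0, 00200000, $)
  read 0, top $: go to s1, push W$ → (s1, 0200000, W$)
  read 0, top W: go to s0, push W → (s0, 200000, W$)
  read 2, top W: go to s1, push W → (s1, 00000, W$)
  read 0, top W: go to s0, push W → (s0, 0000, W$)
  read 0, top W: go to s1, push ε → (s1, 000, $)
  read 0, top $: go to s1, push W$ → (s1, 00, W$)
  read 0, top W: go to s0, push W → (s0, 0, W$)
  read 0, top W: go to s1, push ε → (s1, ε, $)
All input consumed in state s1 with stack $.

$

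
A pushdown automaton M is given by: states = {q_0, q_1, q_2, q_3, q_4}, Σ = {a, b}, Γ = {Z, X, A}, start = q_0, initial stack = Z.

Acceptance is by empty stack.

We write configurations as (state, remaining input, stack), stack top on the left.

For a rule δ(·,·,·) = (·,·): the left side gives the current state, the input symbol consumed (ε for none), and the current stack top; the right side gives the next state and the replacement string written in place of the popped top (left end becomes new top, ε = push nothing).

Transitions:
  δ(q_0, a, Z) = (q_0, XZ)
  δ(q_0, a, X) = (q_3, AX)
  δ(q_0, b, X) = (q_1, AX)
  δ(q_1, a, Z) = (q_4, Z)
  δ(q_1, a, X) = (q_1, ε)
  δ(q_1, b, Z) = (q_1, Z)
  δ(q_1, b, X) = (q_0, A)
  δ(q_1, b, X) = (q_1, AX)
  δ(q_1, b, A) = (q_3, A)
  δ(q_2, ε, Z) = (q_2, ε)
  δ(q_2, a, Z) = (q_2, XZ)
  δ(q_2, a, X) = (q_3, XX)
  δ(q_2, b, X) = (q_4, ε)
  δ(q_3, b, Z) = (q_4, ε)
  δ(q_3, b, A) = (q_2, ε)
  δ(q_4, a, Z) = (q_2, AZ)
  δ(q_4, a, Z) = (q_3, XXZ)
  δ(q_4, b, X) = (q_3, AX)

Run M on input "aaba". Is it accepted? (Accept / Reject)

No computation consumes all input and empties the stack.

Reject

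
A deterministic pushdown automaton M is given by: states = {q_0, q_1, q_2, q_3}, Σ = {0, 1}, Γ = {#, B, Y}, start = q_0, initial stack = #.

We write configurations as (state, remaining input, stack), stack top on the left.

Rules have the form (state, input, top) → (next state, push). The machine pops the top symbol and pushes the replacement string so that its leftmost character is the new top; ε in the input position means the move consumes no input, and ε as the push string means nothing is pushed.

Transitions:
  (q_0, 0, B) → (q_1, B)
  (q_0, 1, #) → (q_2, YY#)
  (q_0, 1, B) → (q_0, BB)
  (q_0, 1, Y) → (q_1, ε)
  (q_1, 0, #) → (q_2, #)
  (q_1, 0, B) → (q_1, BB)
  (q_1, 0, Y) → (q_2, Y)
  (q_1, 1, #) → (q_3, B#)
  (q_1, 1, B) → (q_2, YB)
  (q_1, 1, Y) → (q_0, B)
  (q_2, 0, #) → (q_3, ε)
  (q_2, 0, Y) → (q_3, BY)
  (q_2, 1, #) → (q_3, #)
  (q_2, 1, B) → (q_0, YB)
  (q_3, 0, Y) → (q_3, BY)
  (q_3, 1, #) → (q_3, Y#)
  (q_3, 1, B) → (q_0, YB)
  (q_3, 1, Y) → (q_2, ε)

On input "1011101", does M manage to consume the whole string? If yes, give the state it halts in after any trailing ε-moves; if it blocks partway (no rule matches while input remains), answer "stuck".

q_0

(q_0, 1011101, #)
  read 1, top #: go to q_2, push YY# → (q_2, 011101, YY#)
  read 0, top Y: go to q_3, push BY → (q_3, 11101, BYY#)
  read 1, top B: go to q_0, push YB → (q_0, 1101, YBYY#)
  read 1, top Y: go to q_1, push ε → (q_1, 101, BYY#)
  read 1, top B: go to q_2, push YB → (q_2, 01, YBYY#)
  read 0, top Y: go to q_3, push BY → (q_3, 1, BYBYY#)
  read 1, top B: go to q_0, push YB → (q_0, ε, YBYBYY#)
All input consumed; M is in state q_0.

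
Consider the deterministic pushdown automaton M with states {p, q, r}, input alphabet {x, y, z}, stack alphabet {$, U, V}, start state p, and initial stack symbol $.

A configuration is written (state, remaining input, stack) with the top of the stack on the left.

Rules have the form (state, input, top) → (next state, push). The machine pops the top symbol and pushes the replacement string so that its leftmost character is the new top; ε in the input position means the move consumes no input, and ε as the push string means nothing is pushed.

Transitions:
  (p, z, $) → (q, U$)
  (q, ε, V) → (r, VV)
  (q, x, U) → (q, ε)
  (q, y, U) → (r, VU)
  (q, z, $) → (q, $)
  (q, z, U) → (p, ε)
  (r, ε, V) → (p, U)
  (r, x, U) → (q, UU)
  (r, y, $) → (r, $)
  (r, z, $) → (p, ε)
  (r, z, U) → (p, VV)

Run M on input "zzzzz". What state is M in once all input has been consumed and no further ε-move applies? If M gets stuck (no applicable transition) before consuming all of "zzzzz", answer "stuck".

(p, zzzzz, $)
  read z, top $: go to q, push U$ → (q, zzzz, U$)
  read z, top U: go to p, push ε → (p, zzz, $)
  read z, top $: go to q, push U$ → (q, zz, U$)
  read z, top U: go to p, push ε → (p, z, $)
  read z, top $: go to q, push U$ → (q, ε, U$)
All input consumed; M is in state q.

q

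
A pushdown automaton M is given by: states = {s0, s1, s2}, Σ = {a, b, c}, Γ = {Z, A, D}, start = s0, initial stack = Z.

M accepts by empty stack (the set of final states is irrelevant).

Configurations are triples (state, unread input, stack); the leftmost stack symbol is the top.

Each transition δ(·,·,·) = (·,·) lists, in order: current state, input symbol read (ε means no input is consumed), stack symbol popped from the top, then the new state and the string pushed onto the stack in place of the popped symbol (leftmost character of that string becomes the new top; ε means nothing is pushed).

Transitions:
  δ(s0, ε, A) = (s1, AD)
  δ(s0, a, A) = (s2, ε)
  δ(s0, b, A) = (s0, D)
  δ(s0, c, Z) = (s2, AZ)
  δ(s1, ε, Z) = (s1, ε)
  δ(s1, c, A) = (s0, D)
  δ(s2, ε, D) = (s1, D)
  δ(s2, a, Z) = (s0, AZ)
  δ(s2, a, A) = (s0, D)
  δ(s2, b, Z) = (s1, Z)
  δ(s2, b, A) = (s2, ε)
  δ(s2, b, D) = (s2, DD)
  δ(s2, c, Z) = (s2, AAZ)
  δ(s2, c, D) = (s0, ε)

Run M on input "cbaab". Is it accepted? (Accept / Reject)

One accepting computation: (s0, cbaab, Z) ⊢ (s2, baab, AZ) ⊢ (s2, aab, Z) ⊢ (s0, ab, AZ) ⊢ (s2, b, Z) ⊢ (s1, ε, Z) ⊢ (s1, ε, ε)
All input consumed and the stack is empty.

Accept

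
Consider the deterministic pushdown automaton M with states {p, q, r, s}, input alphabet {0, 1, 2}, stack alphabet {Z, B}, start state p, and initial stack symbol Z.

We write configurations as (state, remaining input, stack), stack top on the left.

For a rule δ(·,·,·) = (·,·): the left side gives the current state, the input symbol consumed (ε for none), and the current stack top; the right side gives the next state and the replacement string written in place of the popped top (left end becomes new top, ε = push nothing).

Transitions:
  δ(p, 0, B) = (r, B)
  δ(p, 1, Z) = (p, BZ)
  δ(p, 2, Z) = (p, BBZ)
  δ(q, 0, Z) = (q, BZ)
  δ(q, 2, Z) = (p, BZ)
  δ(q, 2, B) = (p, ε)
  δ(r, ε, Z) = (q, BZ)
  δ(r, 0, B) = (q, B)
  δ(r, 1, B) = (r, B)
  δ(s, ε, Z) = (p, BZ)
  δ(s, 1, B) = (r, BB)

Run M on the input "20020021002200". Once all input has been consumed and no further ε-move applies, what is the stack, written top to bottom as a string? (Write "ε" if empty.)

BBZ

(p, 20020021002200, Z)
  read 2, top Z: go to p, push BBZ → (p, 0020021002200, BBZ)
  read 0, top B: go to r, push B → (r, 020021002200, BBZ)
  read 0, top B: go to q, push B → (q, 20021002200, BBZ)
  read 2, top B: go to p, push ε → (p, 0021002200, BZ)
  read 0, top B: go to r, push B → (r, 021002200, BZ)
  read 0, top B: go to q, push B → (q, 21002200, BZ)
  read 2, top B: go to p, push ε → (p, 1002200, Z)
  read 1, top Z: go to p, push BZ → (p, 002200, BZ)
  read 0, top B: go to r, push B → (r, 02200, BZ)
  read 0, top B: go to q, push B → (q, 2200, BZ)
  read 2, top B: go to p, push ε → (p, 200, Z)
  read 2, top Z: go to p, push BBZ → (p, 00, BBZ)
  read 0, top B: go to r, push B → (r, 0, BBZ)
  read 0, top B: go to q, push B → (q, ε, BBZ)
All input consumed in state q with stack BBZ.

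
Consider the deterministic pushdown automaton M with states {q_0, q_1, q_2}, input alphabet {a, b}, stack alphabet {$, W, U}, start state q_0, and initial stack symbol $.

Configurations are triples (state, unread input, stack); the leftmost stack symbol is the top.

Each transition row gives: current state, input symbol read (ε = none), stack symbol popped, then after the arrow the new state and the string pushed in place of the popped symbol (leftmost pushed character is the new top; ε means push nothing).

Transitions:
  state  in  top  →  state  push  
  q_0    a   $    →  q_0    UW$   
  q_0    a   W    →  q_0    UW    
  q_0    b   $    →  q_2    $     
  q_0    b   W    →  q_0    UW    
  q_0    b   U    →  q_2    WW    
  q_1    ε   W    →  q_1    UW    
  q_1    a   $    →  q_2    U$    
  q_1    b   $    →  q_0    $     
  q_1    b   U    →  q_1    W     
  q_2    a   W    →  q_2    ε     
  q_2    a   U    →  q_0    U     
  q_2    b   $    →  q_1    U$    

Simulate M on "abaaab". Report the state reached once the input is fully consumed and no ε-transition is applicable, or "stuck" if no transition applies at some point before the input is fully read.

(q_0, abaaab, $)
  read a, top $: go to q_0, push UW$ → (q_0, baaab, UW$)
  read b, top U: go to q_2, push WW → (q_2, aaab, WWW$)
  read a, top W: go to q_2, push ε → (q_2, aab, WW$)
  read a, top W: go to q_2, push ε → (q_2, ab, W$)
  read a, top W: go to q_2, push ε → (q_2, b, $)
  read b, top $: go to q_1, push U$ → (q_1, ε, U$)
All input consumed; M is in state q_1.

q_1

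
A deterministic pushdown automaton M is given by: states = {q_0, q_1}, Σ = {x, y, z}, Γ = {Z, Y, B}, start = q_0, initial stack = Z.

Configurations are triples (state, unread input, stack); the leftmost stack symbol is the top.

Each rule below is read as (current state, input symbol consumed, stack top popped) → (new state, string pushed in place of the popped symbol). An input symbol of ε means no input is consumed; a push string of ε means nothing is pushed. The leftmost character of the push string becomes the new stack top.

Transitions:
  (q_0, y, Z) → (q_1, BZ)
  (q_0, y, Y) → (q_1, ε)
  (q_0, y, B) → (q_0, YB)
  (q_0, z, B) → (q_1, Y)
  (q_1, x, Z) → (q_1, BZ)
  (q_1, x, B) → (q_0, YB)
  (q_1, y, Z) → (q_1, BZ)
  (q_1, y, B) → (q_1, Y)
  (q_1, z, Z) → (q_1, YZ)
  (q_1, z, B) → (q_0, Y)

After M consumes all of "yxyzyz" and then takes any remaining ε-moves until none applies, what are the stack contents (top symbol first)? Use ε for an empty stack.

YZ

(q_0, yxyzyz, Z)
  read y, top Z: go to q_1, push BZ → (q_1, xyzyz, BZ)
  read x, top B: go to q_0, push YB → (q_0, yzyz, YBZ)
  read y, top Y: go to q_1, push ε → (q_1, zyz, BZ)
  read z, top B: go to q_0, push Y → (q_0, yz, YZ)
  read y, top Y: go to q_1, push ε → (q_1, z, Z)
  read z, top Z: go to q_1, push YZ → (q_1, ε, YZ)
All input consumed in state q_1 with stack YZ.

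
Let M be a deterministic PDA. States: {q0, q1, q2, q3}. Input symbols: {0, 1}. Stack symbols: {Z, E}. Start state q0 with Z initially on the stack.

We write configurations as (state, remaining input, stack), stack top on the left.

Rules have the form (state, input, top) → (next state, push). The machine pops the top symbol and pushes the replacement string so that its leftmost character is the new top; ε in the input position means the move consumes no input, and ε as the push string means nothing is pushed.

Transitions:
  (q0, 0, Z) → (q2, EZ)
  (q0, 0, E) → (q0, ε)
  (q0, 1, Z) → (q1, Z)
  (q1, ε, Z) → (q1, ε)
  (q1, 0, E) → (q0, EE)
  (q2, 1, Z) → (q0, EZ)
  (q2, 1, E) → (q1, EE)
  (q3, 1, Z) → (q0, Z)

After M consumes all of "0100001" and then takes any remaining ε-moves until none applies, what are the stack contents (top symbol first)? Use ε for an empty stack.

(q0, 0100001, Z)
  read 0, top Z: go to q2, push EZ → (q2, 100001, EZ)
  read 1, top E: go to q1, push EE → (q1, 00001, EEZ)
  read 0, top E: go to q0, push EE → (q0, 0001, EEEZ)
  read 0, top E: go to q0, push ε → (q0, 001, EEZ)
  read 0, top E: go to q0, push ε → (q0, 01, EZ)
  read 0, top E: go to q0, push ε → (q0, 1, Z)
  read 1, top Z: go to q1, push Z → (q1, ε, Z)
  ε-move, top Z: go to q1, push ε → (q1, ε, ε)
All input consumed in state q1 with stack ε.

ε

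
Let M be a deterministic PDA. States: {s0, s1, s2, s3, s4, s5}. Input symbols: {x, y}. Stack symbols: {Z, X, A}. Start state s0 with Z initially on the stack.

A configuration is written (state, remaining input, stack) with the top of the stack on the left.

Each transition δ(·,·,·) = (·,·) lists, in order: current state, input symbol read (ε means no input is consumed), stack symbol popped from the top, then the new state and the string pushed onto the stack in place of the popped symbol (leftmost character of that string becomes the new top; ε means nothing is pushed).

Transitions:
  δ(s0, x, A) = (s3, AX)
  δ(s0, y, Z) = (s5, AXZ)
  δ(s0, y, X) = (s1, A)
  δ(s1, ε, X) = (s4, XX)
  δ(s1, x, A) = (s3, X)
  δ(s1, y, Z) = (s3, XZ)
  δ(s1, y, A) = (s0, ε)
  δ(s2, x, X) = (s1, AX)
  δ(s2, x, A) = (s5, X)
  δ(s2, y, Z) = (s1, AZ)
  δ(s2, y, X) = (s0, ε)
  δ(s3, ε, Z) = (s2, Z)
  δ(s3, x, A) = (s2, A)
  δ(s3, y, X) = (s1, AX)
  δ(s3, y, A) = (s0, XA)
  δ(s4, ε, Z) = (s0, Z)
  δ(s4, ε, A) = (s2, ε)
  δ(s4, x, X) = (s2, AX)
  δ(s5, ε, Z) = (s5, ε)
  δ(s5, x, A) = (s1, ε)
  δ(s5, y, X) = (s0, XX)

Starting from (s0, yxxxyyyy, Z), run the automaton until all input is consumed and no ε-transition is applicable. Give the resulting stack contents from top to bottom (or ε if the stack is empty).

(s0, yxxxyyyy, Z) ⊢ (s5, xxxyyyy, AXZ) ⊢ (s1, xxyyyy, XZ) ⊢ (s4, xxyyyy, XXZ) ⊢ (s2, xyyyy, AXXZ) ⊢ (s5, yyyy, XXXZ) ⊢ (s0, yyy, XXXXZ) ⊢ (s1, yy, AXXXZ) ⊢ (s0, y, XXXZ) ⊢ (s1, ε, AXXZ)
All input consumed in state s1 with stack AXXZ.

AXXZ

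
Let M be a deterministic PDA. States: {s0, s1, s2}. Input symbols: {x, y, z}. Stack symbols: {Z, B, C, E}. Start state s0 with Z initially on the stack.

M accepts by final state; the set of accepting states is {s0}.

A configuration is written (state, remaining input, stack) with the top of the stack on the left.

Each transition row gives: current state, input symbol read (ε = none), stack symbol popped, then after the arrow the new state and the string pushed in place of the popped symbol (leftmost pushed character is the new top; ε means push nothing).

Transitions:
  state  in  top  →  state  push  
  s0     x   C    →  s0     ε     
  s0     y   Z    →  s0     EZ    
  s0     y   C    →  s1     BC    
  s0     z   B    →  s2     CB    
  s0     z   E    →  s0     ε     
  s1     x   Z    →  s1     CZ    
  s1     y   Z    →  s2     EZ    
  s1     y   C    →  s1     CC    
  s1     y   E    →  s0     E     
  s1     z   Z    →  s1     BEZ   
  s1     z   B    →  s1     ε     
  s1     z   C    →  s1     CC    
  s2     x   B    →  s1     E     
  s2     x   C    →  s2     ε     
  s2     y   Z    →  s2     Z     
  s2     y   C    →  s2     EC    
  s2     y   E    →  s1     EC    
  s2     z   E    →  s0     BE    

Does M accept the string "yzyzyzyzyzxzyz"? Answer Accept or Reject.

(s0, yzyzyzyzyzxzyz, Z)
  read y, top Z: go to s0, push EZ → (s0, zyzyzyzyzxzyz, EZ)
  read z, top E: go to s0, push ε → (s0, yzyzyzyzxzyz, Z)
  read y, top Z: go to s0, push EZ → (s0, zyzyzyzxzyz, EZ)
  read z, top E: go to s0, push ε → (s0, yzyzyzxzyz, Z)
  read y, top Z: go to s0, push EZ → (s0, zyzyzxzyz, EZ)
  read z, top E: go to s0, push ε → (s0, yzyzxzyz, Z)
  read y, top Z: go to s0, push EZ → (s0, zyzxzyz, EZ)
  read z, top E: go to s0, push ε → (s0, yzxzyz, Z)
  read y, top Z: go to s0, push EZ → (s0, zxzyz, EZ)
  read z, top E: go to s0, push ε → (s0, xzyz, Z)
No transition applies at (s0, xzyz, Z); input not fully consumed.

Reject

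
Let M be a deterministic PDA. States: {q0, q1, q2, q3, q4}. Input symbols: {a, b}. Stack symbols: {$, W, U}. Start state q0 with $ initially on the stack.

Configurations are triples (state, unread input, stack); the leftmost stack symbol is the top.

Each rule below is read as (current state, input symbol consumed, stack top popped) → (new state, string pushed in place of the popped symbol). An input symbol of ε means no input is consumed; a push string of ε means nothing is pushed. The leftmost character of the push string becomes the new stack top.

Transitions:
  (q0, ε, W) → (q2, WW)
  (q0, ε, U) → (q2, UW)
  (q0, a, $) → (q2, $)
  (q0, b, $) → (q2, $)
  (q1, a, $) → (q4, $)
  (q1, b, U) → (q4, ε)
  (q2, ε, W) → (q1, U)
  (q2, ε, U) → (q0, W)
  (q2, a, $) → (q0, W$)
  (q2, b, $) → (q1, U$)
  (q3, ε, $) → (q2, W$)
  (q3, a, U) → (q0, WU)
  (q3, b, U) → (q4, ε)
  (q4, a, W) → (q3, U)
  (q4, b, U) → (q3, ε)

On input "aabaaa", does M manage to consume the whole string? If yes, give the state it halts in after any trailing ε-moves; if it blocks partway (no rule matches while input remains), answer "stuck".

(q0, aabaaa, $)
  read a, top $: go to q2, push $ → (q2, abaaa, $)
  read a, top $: go to q0, push W$ → (q0, baaa, W$)
  ε-move, top W: go to q2, push WW → (q2, baaa, WW$)
  ε-move, top W: go to q1, push U → (q1, baaa, UW$)
  read b, top U: go to q4, push ε → (q4, aaa, W$)
  read a, top W: go to q3, push U → (q3, aa, U$)
  read a, top U: go to q0, push WU → (q0, a, WU$)
  ε-move, top W: go to q2, push WW → (q2, a, WWU$)
  ε-move, top W: go to q1, push U → (q1, a, UWU$)
No transition for (q1, a, top U); M blocks with input a remaining.

stuck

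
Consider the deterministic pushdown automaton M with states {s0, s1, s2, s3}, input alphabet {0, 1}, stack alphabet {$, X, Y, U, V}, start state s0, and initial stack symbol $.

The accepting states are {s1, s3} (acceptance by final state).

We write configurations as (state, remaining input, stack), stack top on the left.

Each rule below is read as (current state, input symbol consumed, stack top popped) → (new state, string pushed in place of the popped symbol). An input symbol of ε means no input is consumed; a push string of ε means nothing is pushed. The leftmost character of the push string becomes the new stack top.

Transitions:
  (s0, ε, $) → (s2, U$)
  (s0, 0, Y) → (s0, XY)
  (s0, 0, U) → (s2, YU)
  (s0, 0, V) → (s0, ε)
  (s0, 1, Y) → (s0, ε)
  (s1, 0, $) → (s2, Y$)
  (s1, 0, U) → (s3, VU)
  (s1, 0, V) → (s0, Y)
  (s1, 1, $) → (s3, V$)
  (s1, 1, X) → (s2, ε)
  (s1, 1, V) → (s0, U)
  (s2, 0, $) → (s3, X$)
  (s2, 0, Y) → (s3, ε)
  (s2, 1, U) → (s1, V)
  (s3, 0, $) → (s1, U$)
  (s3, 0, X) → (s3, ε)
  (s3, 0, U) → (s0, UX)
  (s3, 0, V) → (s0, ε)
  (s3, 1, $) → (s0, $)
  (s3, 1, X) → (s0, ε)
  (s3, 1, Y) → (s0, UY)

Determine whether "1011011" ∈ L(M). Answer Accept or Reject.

Accept

(s0, 1011011, $)
  ε-move, top $: go to s2, push U$ → (s2, 1011011, U$)
  read 1, top U: go to s1, push V → (s1, 011011, V$)
  read 0, top V: go to s0, push Y → (s0, 11011, Y$)
  read 1, top Y: go to s0, push ε → (s0, 1011, $)
  ε-move, top $: go to s2, push U$ → (s2, 1011, U$)
  read 1, top U: go to s1, push V → (s1, 011, V$)
  read 0, top V: go to s0, push Y → (s0, 11, Y$)
  read 1, top Y: go to s0, push ε → (s0, 1, $)
  ε-move, top $: go to s2, push U$ → (s2, 1, U$)
  read 1, top U: go to s1, push V → (s1, ε, V$)
All input consumed; state s1 ∈ F.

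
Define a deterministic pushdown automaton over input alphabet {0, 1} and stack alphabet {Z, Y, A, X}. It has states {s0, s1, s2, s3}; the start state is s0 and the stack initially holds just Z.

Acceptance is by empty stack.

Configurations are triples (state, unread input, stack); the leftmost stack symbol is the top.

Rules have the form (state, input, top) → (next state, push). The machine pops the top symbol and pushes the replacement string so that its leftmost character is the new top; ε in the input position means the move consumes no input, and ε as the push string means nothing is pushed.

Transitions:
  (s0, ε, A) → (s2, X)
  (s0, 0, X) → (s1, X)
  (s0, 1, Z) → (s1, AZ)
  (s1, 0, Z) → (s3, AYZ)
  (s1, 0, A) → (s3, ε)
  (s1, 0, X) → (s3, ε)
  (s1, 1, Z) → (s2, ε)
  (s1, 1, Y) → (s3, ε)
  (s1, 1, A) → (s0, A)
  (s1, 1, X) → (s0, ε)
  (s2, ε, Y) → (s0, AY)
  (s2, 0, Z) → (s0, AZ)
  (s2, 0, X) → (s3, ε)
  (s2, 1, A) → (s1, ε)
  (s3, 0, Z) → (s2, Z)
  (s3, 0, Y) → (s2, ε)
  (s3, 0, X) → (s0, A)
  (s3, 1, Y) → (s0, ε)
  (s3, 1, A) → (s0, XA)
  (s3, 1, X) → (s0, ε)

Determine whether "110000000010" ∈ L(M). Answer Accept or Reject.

(s0, 110000000010, Z)
  read 1, top Z: go to s1, push AZ → (s1, 10000000010, AZ)
  read 1, top A: go to s0, push A → (s0, 0000000010, AZ)
  ε-move, top A: go to s2, push X → (s2, 0000000010, XZ)
  read 0, top X: go to s3, push ε → (s3, 000000010, Z)
  read 0, top Z: go to s2, push Z → (s2, 00000010, Z)
  read 0, top Z: go to s0, push AZ → (s0, 0000010, AZ)
  ε-move, top A: go to s2, push X → (s2, 0000010, XZ)
  read 0, top X: go to s3, push ε → (s3, 000010, Z)
  read 0, top Z: go to s2, push Z → (s2, 00010, Z)
  read 0, top Z: go to s0, push AZ → (s0, 0010, AZ)
  ε-move, top A: go to s2, push X → (s2, 0010, XZ)
  read 0, top X: go to s3, push ε → (s3, 010, Z)
  read 0, top Z: go to s2, push Z → (s2, 10, Z)
No transition applies at (s2, 10, Z); input not fully consumed.

Reject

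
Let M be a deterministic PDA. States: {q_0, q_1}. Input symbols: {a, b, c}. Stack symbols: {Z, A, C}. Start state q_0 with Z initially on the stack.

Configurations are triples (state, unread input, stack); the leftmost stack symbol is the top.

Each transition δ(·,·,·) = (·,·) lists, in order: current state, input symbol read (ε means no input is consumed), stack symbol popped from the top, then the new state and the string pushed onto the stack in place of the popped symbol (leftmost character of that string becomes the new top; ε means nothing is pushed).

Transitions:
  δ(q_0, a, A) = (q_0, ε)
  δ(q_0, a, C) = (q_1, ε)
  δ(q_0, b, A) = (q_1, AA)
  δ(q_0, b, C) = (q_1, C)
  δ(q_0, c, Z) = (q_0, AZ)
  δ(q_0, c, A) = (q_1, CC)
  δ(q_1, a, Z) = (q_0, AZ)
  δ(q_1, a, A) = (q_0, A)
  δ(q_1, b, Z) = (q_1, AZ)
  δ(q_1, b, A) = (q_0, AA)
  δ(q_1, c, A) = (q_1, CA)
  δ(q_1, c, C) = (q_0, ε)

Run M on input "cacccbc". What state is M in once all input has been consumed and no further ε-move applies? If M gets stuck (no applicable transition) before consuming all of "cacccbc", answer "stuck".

q_0

(q_0, cacccbc, Z)
  read c, top Z: go to q_0, push AZ → (q_0, acccbc, AZ)
  read a, top A: go to q_0, push ε → (q_0, cccbc, Z)
  read c, top Z: go to q_0, push AZ → (q_0, ccbc, AZ)
  read c, top A: go to q_1, push CC → (q_1, cbc, CCZ)
  read c, top C: go to q_0, push ε → (q_0, bc, CZ)
  read b, top C: go to q_1, push C → (q_1, c, CZ)
  read c, top C: go to q_0, push ε → (q_0, ε, Z)
All input consumed; M is in state q_0.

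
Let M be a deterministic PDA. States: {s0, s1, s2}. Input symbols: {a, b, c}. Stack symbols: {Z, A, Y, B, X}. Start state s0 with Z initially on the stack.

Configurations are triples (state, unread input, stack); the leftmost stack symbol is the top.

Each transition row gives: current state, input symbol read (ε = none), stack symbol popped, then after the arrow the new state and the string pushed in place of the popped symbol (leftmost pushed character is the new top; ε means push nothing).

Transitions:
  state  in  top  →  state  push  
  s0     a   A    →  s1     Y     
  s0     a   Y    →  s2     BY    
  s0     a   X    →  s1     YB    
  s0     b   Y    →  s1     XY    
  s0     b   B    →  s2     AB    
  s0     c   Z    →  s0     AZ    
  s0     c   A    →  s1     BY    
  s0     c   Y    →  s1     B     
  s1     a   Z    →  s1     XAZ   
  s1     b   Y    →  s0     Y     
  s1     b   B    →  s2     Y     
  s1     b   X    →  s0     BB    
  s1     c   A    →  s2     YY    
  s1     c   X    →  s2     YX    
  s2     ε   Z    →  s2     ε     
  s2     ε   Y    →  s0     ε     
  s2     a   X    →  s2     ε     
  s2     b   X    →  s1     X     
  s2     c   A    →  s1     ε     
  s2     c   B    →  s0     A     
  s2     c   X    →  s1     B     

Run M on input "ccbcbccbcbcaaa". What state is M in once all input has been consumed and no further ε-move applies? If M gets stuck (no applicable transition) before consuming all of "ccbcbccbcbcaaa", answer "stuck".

stuck

(s0, ccbcbccbcbcaaa, Z) ⊢ (s0, cbcbccbcbcaaa, AZ) ⊢ (s1, bcbccbcbcaaa, BYZ) ⊢ (s2, cbccbcbcaaa, YYZ) ⊢ (s0, cbccbcbcaaa, YZ) ⊢ (s1, bccbcbcaaa, BZ) ⊢ (s2, ccbcbcaaa, YZ) ⊢ (s0, ccbcbcaaa, Z) ⊢ (s0, cbcbcaaa, AZ) ⊢ (s1, bcbcaaa, BYZ) ⊢ (s2, cbcaaa, YYZ) ⊢ (s0, cbcaaa, YZ) ⊢ (s1, bcaaa, BZ) ⊢ (s2, caaa, YZ) ⊢ (s0, caaa, Z) ⊢ (s0, aaa, AZ) ⊢ (s1, aa, YZ)
No transition for (s1, a, top Y); M blocks with input aa remaining.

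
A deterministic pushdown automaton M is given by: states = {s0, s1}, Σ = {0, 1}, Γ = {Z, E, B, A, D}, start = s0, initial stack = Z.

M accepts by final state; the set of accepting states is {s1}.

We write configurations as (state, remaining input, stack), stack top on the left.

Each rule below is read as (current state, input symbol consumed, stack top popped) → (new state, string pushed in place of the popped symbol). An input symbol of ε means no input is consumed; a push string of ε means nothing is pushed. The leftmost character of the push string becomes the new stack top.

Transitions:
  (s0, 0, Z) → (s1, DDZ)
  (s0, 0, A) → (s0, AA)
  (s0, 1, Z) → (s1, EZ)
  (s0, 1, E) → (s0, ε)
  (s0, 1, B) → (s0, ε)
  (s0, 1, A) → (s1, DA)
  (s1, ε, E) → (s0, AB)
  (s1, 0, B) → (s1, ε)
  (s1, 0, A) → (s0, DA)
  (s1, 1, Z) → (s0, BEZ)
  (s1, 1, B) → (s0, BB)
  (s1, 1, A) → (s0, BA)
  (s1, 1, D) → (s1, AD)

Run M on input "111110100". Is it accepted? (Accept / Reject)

(s0, 111110100, Z) ⊢ (s1, 11110100, EZ) ⊢ (s0, 11110100, ABZ) ⊢ (s1, 1110100, DABZ) ⊢ (s1, 110100, ADABZ) ⊢ (s0, 10100, BADABZ) ⊢ (s0, 0100, ADABZ) ⊢ (s0, 100, AADABZ) ⊢ (s1, 00, DAADABZ)
No transition applies at (s1, 00, DAADABZ); input not fully consumed.

Reject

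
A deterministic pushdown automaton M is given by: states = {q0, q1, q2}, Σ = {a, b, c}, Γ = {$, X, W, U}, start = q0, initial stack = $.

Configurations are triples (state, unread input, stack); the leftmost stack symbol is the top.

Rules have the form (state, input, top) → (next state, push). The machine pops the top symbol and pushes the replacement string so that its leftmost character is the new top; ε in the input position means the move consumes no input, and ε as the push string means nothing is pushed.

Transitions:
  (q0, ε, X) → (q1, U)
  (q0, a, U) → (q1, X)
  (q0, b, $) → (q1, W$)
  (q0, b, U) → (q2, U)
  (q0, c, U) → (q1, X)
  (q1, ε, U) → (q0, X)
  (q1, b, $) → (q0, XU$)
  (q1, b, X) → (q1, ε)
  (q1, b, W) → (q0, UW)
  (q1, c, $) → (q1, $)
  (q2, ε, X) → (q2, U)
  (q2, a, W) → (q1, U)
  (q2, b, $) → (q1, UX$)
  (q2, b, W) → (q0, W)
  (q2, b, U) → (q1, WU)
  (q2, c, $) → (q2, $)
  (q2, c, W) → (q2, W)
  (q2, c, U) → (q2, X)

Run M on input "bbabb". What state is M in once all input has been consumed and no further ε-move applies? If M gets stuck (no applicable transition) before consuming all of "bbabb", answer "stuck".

q0

(q0, bbabb, $)
  read b, top $: go to q1, push W$ → (q1, babb, W$)
  read b, top W: go to q0, push UW → (q0, abb, UW$)
  read a, top U: go to q1, push X → (q1, bb, XW$)
  read b, top X: go to q1, push ε → (q1, b, W$)
  read b, top W: go to q0, push UW → (q0, ε, UW$)
All input consumed; M is in state q0.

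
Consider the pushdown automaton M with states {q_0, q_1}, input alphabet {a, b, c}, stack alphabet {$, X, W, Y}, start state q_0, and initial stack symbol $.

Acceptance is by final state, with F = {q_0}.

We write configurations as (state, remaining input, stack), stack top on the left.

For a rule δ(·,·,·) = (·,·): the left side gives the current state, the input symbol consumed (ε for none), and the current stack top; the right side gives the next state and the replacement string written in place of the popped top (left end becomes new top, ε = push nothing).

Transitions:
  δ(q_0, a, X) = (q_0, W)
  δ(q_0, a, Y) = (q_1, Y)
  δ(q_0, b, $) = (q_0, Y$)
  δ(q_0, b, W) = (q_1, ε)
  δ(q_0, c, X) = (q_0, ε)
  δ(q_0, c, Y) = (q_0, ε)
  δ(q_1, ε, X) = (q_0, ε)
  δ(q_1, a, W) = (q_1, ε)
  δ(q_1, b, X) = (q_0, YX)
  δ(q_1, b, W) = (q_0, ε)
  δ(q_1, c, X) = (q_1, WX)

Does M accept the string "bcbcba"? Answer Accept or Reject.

Reject

No computation consumes all input and reaches a final state.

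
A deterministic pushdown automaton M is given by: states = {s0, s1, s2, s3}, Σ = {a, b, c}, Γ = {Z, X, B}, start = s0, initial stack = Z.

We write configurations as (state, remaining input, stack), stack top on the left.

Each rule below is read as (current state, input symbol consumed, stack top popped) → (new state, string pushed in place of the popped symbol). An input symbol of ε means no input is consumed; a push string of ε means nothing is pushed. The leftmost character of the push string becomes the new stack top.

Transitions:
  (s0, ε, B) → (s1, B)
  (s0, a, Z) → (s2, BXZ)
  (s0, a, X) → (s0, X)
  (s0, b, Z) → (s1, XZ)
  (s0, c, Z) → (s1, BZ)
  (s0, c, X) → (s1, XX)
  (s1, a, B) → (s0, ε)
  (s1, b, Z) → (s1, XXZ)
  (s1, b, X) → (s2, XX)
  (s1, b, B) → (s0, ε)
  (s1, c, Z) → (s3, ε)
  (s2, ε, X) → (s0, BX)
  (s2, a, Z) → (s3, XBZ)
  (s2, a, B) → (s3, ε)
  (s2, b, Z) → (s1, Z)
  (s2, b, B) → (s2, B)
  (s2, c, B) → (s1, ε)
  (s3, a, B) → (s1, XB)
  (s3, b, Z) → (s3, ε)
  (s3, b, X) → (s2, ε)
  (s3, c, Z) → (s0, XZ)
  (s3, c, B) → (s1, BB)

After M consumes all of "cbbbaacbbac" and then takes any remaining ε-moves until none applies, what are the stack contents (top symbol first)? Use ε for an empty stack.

XXXXXZ

(s0, cbbbaacbbac, Z) ⊢ (s1, bbbaacbbac, BZ) ⊢ (s0, bbaacbbac, Z) ⊢ (s1, baacbbac, XZ) ⊢ (s2, aacbbac, XXZ) ⊢ (s0, aacbbac, BXXZ) ⊢ (s1, aacbbac, BXXZ) ⊢ (s0, acbbac, XXZ) ⊢ (s0, cbbac, XXZ) ⊢ (s1, bbac, XXXZ) ⊢ (s2, bac, XXXXZ) ⊢ (s0, bac, BXXXXZ) ⊢ (s1, bac, BXXXXZ) ⊢ (s0, ac, XXXXZ) ⊢ (s0, c, XXXXZ) ⊢ (s1, ε, XXXXXZ)
All input consumed in state s1 with stack XXXXXZ.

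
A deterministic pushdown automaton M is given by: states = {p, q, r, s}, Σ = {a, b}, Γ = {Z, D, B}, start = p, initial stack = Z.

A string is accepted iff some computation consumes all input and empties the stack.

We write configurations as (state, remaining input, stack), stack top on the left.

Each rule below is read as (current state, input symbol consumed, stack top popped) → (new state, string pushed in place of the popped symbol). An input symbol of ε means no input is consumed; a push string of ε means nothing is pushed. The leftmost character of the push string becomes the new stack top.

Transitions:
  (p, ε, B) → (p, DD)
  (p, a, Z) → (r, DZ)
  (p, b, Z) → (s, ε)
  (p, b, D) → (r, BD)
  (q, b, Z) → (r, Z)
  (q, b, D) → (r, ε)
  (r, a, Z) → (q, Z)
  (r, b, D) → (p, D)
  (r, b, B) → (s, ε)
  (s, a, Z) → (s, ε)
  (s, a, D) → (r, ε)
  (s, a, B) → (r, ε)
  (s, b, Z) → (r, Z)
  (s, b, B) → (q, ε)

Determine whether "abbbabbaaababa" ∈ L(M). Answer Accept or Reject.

Reject

(p, abbbabbaaababa, Z)
  read a, top Z: go to r, push DZ → (r, bbbabbaaababa, DZ)
  read b, top D: go to p, push D → (p, bbabbaaababa, DZ)
  read b, top D: go to r, push BD → (r, babbaaababa, BDZ)
  read b, top B: go to s, push ε → (s, abbaaababa, DZ)
  read a, top D: go to r, push ε → (r, bbaaababa, Z)
No transition applies at (r, bbaaababa, Z); input not fully consumed.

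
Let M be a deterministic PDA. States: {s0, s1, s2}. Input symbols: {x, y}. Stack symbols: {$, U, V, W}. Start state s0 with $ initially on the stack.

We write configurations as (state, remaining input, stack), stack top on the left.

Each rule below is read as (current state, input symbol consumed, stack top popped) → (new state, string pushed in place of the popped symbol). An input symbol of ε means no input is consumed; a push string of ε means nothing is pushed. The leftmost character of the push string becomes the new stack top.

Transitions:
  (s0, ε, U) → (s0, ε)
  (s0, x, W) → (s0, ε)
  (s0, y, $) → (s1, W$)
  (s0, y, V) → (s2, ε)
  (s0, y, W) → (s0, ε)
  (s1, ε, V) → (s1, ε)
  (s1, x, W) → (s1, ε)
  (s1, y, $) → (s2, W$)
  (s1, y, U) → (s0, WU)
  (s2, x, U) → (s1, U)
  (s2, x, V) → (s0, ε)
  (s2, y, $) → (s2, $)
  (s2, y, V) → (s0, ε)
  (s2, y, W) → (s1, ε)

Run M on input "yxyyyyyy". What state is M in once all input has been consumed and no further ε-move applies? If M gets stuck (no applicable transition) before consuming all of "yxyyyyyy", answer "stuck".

s1

(s0, yxyyyyyy, $)
  read y, top $: go to s1, push W$ → (s1, xyyyyyy, W$)
  read x, top W: go to s1, push ε → (s1, yyyyyy, $)
  read y, top $: go to s2, push W$ → (s2, yyyyy, W$)
  read y, top W: go to s1, push ε → (s1, yyyy, $)
  read y, top $: go to s2, push W$ → (s2, yyy, W$)
  read y, top W: go to s1, push ε → (s1, yy, $)
  read y, top $: go to s2, push W$ → (s2, y, W$)
  read y, top W: go to s1, push ε → (s1, ε, $)
All input consumed; M is in state s1.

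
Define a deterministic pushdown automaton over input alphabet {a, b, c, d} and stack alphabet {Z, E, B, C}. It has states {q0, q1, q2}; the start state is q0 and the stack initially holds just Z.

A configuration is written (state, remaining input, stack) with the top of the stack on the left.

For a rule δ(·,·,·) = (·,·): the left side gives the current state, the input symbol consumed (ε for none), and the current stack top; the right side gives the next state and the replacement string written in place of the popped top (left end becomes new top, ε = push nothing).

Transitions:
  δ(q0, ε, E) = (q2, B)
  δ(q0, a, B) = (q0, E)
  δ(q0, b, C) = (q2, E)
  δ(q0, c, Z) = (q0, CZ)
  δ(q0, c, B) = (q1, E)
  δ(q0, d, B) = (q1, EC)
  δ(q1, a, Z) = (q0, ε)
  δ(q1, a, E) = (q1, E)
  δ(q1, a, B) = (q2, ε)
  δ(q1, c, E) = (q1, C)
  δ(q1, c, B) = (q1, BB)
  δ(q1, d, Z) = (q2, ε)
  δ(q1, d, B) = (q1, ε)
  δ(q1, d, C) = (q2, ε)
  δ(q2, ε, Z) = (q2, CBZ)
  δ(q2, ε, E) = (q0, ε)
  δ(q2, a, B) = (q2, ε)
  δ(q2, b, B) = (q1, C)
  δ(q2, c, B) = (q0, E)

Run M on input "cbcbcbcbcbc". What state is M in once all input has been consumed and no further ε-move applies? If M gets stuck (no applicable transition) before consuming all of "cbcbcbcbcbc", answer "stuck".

q0

(q0, cbcbcbcbcbc, Z) ⊢ (q0, bcbcbcbcbc, CZ) ⊢ (q2, cbcbcbcbc, EZ) ⊢ (q0, cbcbcbcbc, Z) ⊢ (q0, bcbcbcbc, CZ) ⊢ (q2, cbcbcbc, EZ) ⊢ (q0, cbcbcbc, Z) ⊢ (q0, bcbcbc, CZ) ⊢ (q2, cbcbc, EZ) ⊢ (q0, cbcbc, Z) ⊢ (q0, bcbc, CZ) ⊢ (q2, cbc, EZ) ⊢ (q0, cbc, Z) ⊢ (q0, bc, CZ) ⊢ (q2, c, EZ) ⊢ (q0, c, Z) ⊢ (q0, ε, CZ)
All input consumed; M is in state q0.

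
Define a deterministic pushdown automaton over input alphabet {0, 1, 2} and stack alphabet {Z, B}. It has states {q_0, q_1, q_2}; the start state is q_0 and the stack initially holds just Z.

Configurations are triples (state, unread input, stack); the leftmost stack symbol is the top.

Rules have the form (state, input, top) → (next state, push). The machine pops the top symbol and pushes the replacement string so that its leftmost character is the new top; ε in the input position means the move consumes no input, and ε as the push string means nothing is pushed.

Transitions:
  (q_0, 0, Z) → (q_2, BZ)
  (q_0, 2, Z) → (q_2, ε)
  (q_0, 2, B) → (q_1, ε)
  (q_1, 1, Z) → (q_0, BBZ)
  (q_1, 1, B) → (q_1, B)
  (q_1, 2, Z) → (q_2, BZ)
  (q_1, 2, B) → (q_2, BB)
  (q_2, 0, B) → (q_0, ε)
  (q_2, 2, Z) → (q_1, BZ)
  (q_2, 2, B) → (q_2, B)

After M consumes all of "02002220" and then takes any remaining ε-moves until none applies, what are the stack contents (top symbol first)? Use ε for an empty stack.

(q_0, 02002220, Z)
  read 0, top Z: go to q_2, push BZ → (q_2, 2002220, BZ)
  read 2, top B: go to q_2, push B → (q_2, 002220, BZ)
  read 0, top B: go to q_0, push ε → (q_0, 02220, Z)
  read 0, top Z: go to q_2, push BZ → (q_2, 2220, BZ)
  read 2, top B: go to q_2, push B → (q_2, 220, BZ)
  read 2, top B: go to q_2, push B → (q_2, 20, BZ)
  read 2, top B: go to q_2, push B → (q_2, 0, BZ)
  read 0, top B: go to q_0, push ε → (q_0, ε, Z)
All input consumed in state q_0 with stack Z.

Z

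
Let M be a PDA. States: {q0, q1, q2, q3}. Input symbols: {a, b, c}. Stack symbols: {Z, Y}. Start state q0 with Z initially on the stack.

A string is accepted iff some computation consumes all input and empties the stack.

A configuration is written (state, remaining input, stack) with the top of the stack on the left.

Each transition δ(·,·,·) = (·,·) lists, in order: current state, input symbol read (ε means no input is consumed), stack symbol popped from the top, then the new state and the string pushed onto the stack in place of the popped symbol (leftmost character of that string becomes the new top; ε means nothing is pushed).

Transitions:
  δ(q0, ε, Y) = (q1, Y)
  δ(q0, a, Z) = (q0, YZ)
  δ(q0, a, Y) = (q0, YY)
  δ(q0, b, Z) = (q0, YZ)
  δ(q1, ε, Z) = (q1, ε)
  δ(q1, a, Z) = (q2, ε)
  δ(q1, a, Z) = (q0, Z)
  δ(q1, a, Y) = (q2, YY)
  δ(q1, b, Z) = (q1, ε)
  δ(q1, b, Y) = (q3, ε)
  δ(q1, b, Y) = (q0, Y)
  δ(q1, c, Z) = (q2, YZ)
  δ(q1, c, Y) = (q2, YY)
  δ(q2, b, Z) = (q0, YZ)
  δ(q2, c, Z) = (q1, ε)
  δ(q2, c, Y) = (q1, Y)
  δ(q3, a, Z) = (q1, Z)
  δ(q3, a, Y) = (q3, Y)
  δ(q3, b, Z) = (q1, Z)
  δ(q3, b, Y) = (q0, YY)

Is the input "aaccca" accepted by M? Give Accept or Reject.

No computation consumes all input and empties the stack.

Reject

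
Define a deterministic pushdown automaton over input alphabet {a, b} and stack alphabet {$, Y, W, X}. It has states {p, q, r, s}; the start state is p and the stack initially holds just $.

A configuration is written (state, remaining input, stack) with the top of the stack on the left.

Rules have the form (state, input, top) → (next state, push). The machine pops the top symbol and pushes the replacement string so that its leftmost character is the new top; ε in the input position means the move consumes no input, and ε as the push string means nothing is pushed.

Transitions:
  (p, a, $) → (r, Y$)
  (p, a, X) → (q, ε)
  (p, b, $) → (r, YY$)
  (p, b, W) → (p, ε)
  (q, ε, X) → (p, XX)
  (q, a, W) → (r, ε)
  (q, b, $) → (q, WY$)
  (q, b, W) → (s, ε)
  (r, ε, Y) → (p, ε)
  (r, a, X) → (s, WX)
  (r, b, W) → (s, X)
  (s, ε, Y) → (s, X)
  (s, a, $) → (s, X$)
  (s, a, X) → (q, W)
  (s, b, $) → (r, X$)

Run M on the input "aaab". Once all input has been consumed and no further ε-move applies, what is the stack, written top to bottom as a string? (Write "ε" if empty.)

(p, aaab, $) ⊢ (r, aab, Y$) ⊢ (p, aab, $) ⊢ (r, ab, Y$) ⊢ (p, ab, $) ⊢ (r, b, Y$) ⊢ (p, b, $) ⊢ (r, ε, YY$) ⊢ (p, ε, Y$)
All input consumed in state p with stack Y$.

Y$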